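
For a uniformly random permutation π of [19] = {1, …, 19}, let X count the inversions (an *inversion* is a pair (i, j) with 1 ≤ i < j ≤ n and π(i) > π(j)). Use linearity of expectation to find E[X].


Write X = Σ X_I over the C(19, 2) = 171 pairs i < j, with X_I the indicator of one inversion.
There are 171 indicators.
For each fixed pair i < j, the values π(i) and π(j) are two distinct elements of {1, …, 19} in uniformly random order; by symmetry P[π(i) > π(j)] = 1/2.
By linearity: E[X] = 171 · (1/2) = C(19, 2) · (1/2) = 171/2 = 171/2 ≈ 85.50000.

E[X] = 171/2 = 85.50000.


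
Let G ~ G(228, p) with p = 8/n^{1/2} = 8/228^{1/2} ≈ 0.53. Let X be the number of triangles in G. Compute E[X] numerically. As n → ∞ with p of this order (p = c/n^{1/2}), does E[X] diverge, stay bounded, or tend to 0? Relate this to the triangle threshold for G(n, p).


Number of potential triangles: C(228, 3) = 1949476.
Each occurs with probability p³ ≈ (0.53)³ ≈ 1.48719e-01.
By linearity: E[X] = C(228, 3)·p³ ≈ 1949476 · 1.48719e-01 ≈ 289924.945.
Since α = 1/2 < 1, p = c/n^{1/2} ≫ 1/n is above the triangle threshold p ~ 1/n. Asymptotically E[X] ~ (c³/6)·n^{3(1−α)} = (8³/6)·n^{1.5} → ∞; triangles are abundant w.h.p.

E[X] ≈ 289924.945; in regime p = Θ(1/n^{1/2}) E[X] diverges (above the triangle threshold p ~ 1/n).


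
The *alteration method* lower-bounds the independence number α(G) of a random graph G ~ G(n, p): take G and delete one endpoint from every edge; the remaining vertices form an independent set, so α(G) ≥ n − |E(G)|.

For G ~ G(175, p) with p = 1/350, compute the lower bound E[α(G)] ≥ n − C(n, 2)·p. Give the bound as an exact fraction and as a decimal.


E[|E(G)|] = C(175, 2)·p = 15225 · (1/350) = 87/2.
E[α(G)] ≥ n − E[|E(G)|] = 175 − 87/2 = 263/2.
Numerically: ≈ 131.50000.
(This is only a lower bound; the true E[α(G)] may be larger.)

E[α(G)] ≥ 263/2 ≈ 131.50000.


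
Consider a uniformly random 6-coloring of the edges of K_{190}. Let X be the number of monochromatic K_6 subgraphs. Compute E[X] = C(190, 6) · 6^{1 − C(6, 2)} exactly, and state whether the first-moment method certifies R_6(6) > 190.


E[X] = C(190, 6) · 6^{1 − 15} = 60334683255 · 6^{−14} = 60334683255/78364164096.
As a reduced fraction: E[X] = 6703853695/8707129344 ≈ 0.76993.
Is E[X] < 1? YES.
Since E[X] < 1, there exists a 6-coloring of K_{190} with no monochromatic K_6; hence R_6(6) > 190.

E[X] = 6703853695/8707129344 ≈ 0.76993; E[X] < 1, so R_6(6) > 190.


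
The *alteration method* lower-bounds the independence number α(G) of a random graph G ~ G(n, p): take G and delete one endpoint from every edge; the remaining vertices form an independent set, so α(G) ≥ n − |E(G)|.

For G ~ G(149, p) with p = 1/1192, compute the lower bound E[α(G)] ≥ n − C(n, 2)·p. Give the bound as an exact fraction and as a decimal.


E[|E(G)|] = C(149, 2)·p = 11026 · (1/1192) = 37/4.
E[α(G)] ≥ n − E[|E(G)|] = 149 − 37/4 = 559/4.
Numerically: ≈ 139.750000.
(This is only a lower bound; the true E[α(G)] may be larger.)

E[α(G)] ≥ 559/4 ≈ 139.750000.


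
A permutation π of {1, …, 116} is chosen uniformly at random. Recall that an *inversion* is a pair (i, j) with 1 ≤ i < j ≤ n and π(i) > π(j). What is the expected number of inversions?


Write X = Σ X_I over the C(116, 2) = 6670 pairs i < j, with X_I the indicator of one inversion.
There are 6670 indicators.
For each fixed pair i < j, the values π(i) and π(j) are two distinct elements of {1, …, 116} in uniformly random order; by symmetry P[π(i) > π(j)] = 1/2.
By linearity: E[X] = 6670 · (1/2) = C(116, 2) · (1/2) = 6670/2 = 3335 ≈ 3335.000000.

E[X] = 3335 = 3335.000000.


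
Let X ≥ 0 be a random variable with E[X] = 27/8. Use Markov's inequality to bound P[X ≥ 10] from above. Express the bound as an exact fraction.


μ = E[X] = 27/8, a = 10.
Markov: P[X ≥ 10] ≤ μ/a = (27/8)/10 = 27/80.
Numerically: ≈ 0.33750.
(Since a = 10 > μ = 3.37500, the bound 27/80 is < 1 and informative.)

P[X ≥ 10] ≤ 27/80 ≈ 0.33750.


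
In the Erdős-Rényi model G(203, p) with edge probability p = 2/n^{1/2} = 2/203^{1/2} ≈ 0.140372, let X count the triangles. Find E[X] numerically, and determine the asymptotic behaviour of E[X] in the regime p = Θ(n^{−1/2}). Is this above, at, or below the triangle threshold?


Number of potential triangles: C(203, 3) = 1373701.
Each occurs with probability p³ ≈ (0.140372)³ ≈ 2.76596022e-03.
By linearity: E[X] = C(203, 3)·p³ ≈ 1373701 · 2.76596022e-03 ≈ 3799.602323.
Since α = 1/2 < 1, p = c/n^{1/2} ≫ 1/n is above the triangle threshold p ~ 1/n. Asymptotically E[X] ~ (c³/6)·n^{3(1−α)} = (2³/6)·n^{1.5} → ∞; triangles are abundant w.h.p.

E[X] ≈ 3799.602323; in regime p = Θ(1/n^{1/2}) E[X] diverges (above the triangle threshold p ~ 1/n).


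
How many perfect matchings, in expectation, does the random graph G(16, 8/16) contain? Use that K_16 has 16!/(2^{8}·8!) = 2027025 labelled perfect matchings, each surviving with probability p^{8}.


K_16 has 16!/(2^{8}·8!) = 2027025 labelled perfect matchings.
For each such perfect matching H, let X_H = 1 if all 8 edges of H are present in G. Then P[X_H = 1] = p^{8} = (1/2)^{8} = 1/256.
Summing the indicators: E[X] = Σ_H E[X_H] = 2027025 · p^{8} = 2027025 · 1/256 = 2027025/256.
Numerically: E[X] ≈ 7918.

E[X] = 2027025 · (1/2)^{8} = 2027025/256 ≈ 7918.


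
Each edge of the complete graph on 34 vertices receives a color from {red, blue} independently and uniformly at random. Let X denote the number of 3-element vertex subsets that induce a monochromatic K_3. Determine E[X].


Let X = Σ_S X_S over the C(34, 3) = 5984 subsets S of size 3, where X_S = 1 if the K_3 on S is monochromatic.
For a fixed S, the K_3 on S has C(3, 2) = 3 edges. P[all 3 edges red] = (1/2)^3, and likewise for blue, so P[monochromatic] = 2·(1/2)^3 = 2^{1 − 3} = 1/4.
By linearity of expectation: E[X] = C(34, 3) · 2^{1 − 3} = 5984 · 1/4 = 1496.
Numerically: E[X] ≈ 1496.000.

E[X] = C(34,3)·2^(1−C(3,2)) = 1496 ≈ 1496.000.


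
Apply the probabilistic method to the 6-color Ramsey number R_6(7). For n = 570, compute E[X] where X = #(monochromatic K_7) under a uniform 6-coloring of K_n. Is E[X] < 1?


E[X] = C(570, 7) · 6^{1 − 21} = 3737936877831720 · 6^{−20} = 3737936877831720/3656158440062976.
As a reduced fraction: E[X] = 5768421107765/5642219814912 ≈ 1.022.
Is E[X] < 1? NO.
Since E[X] ≥ 1, the first-moment bound is inconclusive at n = 570; it does NOT by itself certify R_6(7) > 570.

E[X] = 5768421107765/5642219814912 ≈ 1.022; E[X] ≥ 1; first-moment method inconclusive here.


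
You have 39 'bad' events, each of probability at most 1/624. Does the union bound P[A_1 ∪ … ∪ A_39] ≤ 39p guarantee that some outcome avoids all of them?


Union bound: P[∪_{i=1}^{39} A_i] ≤ Σ_i P[A_i] ≤ 39·p = 39·(1/624) = 1/16.
Numerically: 1/16 ≈ 0.062.
Is 1/16 < 1? YES.
Since P[∪ A_i] ≤ 1/16 < 1, the complement has P[∩ A_i^c] ≥ 1 − 1/16 = 15/16 > 0, so some outcome avoids every A_i.

39·p = 1/16 ≈ 0.062; existence CERTIFIED by the union bound.


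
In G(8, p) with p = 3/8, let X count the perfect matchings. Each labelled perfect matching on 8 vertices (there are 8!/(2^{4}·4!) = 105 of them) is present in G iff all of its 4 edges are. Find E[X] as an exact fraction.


K_8 has 8!/(2^{4}·4!) = 105 labelled perfect matchings.
For each such perfect matching H, let X_H = 1 if all 4 edges of H are present in G. Then P[X_H = 1] = p^{4} = (3/8)^{4} = 81/4096.
Summing the indicators: E[X] = Σ_H E[X_H] = 105 · p^{4} = 105 · 81/4096 = 8505/4096.
Numerically: E[X] ≈ 2.0764.

E[X] = 105 · (3/8)^{4} = 8505/4096 ≈ 2.0764.


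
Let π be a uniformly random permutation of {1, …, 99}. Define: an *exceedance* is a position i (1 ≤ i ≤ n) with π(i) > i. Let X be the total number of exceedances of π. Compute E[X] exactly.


Write X = Σ_{i=1}^{99} X_i, where X_i = 1_{π(i) > i}.
For each fixed i, π(i) is uniform over {1, …, 99} (marginal of a uniform permutation), so P[π(i) > i] = (n − i)/n. Summing: Σ_{i=1}^{99} (n − i)/n = (0 + 1 + … + 98)/99 = 99(99 − 1)/(2·99) = (99 − 1)/2.
Hence E[X] = Σ_{i=1}^{99} (99 − i)/99 = 49 ≈ 49.000.

E[X] = 49 = 49.000.


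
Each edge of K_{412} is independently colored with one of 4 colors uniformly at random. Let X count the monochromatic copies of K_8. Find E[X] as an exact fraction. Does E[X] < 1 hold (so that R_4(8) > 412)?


E[X] = C(412, 8) · 4^{1 − 28} = 19229204065337145 · 4^{−27} = 19229204065337145/18014398509481984.
As a reduced fraction: E[X] = 19229204065337145/18014398509481984 ≈ 1.06744.
Is E[X] < 1? NO.
Since E[X] ≥ 1, the first-moment bound is inconclusive at n = 412; it does NOT by itself certify R_4(8) > 412.

E[X] = 19229204065337145/18014398509481984 ≈ 1.06744; E[X] ≥ 1; first-moment method inconclusive here.


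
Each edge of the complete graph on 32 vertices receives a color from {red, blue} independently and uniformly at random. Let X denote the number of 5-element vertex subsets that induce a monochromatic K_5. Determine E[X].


Let X = Σ_S X_S over the C(32, 5) = 201376 subsets S of size 5, where X_S = 1 if the K_5 on S is monochromatic.
For a fixed S, the K_5 on S has C(5, 2) = 10 edges. P[all 10 edges red] = (1/2)^10, and likewise for blue, so P[monochromatic] = 2·(1/2)^10 = 2^{1 − 10} = 1/512.
By linearity: E[X] = C(32, 5) · 2^{1 − 10} = 201376 · 1/512 = 6293/16.
Numerically: E[X] ≈ 393.312500.

E[X] = C(32,5)·2^(1−C(5,2)) = 6293/16 ≈ 393.312500.


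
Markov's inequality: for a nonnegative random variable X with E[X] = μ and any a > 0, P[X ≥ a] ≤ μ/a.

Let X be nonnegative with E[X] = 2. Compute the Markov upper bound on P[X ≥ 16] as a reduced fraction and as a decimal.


μ = E[X] = 2, a = 16.
Markov: P[X ≥ 16] ≤ μ/a = (2)/16 = 1/8.
Numerically: ≈ 0.1250.
(Since a = 16 > μ = 2.0000, the bound 1/8 is < 1 and informative.)

P[X ≥ 16] ≤ 1/8 ≈ 0.1250.


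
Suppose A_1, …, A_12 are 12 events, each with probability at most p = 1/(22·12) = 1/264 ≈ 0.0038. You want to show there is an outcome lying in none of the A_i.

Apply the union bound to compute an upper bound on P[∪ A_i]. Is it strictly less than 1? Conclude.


Union bound: P[∪_{i=1}^{12} A_i] ≤ Σ_i P[A_i] ≤ 12·p = 12·(1/264) = 1/22.
Numerically: 1/22 ≈ 0.0455.
Is 1/22 < 1? YES.
Since P[∪ A_i] ≤ 1/22 < 1, the complement has P[∩ A_i^c] ≥ 1 − 1/22 = 21/22 > 0, so some outcome avoids every A_i.

12·p = 1/22 ≈ 0.0455; existence CERTIFIED by the union bound.


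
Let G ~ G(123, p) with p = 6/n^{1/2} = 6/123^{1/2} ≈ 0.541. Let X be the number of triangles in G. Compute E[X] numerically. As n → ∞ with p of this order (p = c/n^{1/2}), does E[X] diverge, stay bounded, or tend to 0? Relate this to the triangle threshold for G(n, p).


Number of potential triangles: C(123, 3) = 302621.
Each occurs with probability p³ ≈ (0.541)³ ≈ 1.58342e-01.
By linearity: E[X] = C(123, 3)·p³ ≈ 302621 · 1.58342e-01 ≈ 47917.610.
Since α = 1/2 < 1, p = c/n^{1/2} ≫ 1/n is above the triangle threshold p ~ 1/n. Asymptotically E[X] ~ (c³/6)·n^{3(1−α)} = (6³/6)·n^{1.5} → ∞; triangles are abundant w.h.p.

E[X] ≈ 47917.610; in regime p = Θ(1/n^{1/2}) E[X] diverges (above the triangle threshold p ~ 1/n).


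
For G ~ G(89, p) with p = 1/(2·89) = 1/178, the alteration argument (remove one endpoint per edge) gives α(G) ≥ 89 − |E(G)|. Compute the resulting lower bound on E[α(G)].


E[|E(G)|] = C(89, 2)·p = 3916 · (1/178) = 22.
E[α(G)] ≥ n − E[|E(G)|] = 89 − 22 = 67.
Numerically: ≈ 67.00000.
(This is only a lower bound; the true E[α(G)] may be larger.)

E[α(G)] ≥ 67 ≈ 67.00000.


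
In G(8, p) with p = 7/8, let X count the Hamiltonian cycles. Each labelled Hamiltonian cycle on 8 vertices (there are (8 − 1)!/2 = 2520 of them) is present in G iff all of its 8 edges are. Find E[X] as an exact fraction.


K_8 has (8 − 1)!/2 = 2520 labelled Hamiltonian cycles.
For each such Hamiltonian cycle H, let X_H = 1 if all 8 edges of H are present in G. Then P[X_H = 1] = p^{8} = (7/8)^{8} = 5764801/16777216.
Summing the indicators: E[X] = Σ_H E[X_H] = 2520 · p^{8} = 2520 · 5764801/16777216 = 1815912315/2097152.
Numerically: E[X] ≈ 865.9.

E[X] = 2520 · (7/8)^{8} = 1815912315/2097152 ≈ 865.9.


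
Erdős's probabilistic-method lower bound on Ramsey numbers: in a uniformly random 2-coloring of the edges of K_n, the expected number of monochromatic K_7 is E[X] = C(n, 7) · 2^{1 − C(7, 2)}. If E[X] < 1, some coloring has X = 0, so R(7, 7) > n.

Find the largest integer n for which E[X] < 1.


We need C(n, 7) · 2^{1 − 21} < 1, i.e. C(n, 7) < 2^{21 − 1} = 1048576.
Check values of n near the boundary:
  n = 23: C(23, 7) = 245157; 245157 < 1048576? YES
  n = 24: C(24, 7) = 346104; 346104 < 1048576? YES
  n = 25: C(25, 7) = 480700; 480700 < 1048576? YES
  n = 26: C(26, 7) = 657800; 657800 < 1048576? YES
  n = 27: C(27, 7) = 888030; 888030 < 1048576? YES
  n = 28: C(28, 7) = 1184040; 1184040 < 1048576? NO
  n = 29: C(29, 7) = 1560780; 1560780 < 1048576? NO
  n = 30: C(30, 7) = 2035800; 2035800 < 1048576? NO
The largest n with C(n, 7) < 1048576 is n = 27 (where E[X] = 444015/524288 ≈ 0.84689). Hence R(7, 7) > 27, i.e. R(7, 7) ≥ 28.

Largest n = 27; hence R(7, 7) > 27.


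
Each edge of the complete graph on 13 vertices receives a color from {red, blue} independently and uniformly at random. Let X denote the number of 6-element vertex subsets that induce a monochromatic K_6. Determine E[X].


Let X = Σ_S X_S over the C(13, 6) = 1716 subsets S of size 6, where X_S = 1 if the K_6 on S is monochromatic.
For a fixed S, the K_6 on S has C(6, 2) = 15 edges. P[all 15 edges red] = (1/2)^15, and likewise for blue, so P[monochromatic] = 2·(1/2)^15 = 2^{1 − 15} = 1/16384.
Summing: E[X] = C(13, 6) · 2^{1 − 15} = 1716 · 1/16384 = 429/4096.
Numerically: E[X] ≈ 0.1047.

E[X] = C(13,6)·2^(1−C(6,2)) = 429/4096 ≈ 0.1047.


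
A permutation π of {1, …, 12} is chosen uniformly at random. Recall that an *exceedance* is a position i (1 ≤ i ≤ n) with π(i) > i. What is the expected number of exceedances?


Write X = Σ_{i=1}^{12} X_i, where X_i = 1_{π(i) > i}.
For each fixed i, π(i) is uniform over {1, …, 12} (marginal of a uniform permutation), so P[π(i) > i] = (n − i)/n. Summing: Σ_{i=1}^{12} (n − i)/n = (0 + 1 + … + 11)/12 = 12(12 − 1)/(2·12) = (12 − 1)/2.
Hence E[X] = Σ_{i=1}^{12} (12 − i)/12 = 11/2 ≈ 5.50000.

E[X] = 11/2 = 5.50000.


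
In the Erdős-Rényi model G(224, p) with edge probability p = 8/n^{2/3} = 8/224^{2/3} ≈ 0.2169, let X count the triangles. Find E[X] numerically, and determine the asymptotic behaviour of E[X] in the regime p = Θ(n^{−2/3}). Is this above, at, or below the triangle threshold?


Number of potential triangles: C(224, 3) = 1848224.
Each occurs with probability p³ ≈ (0.2169)³ ≈ 1.0204082e-02.
By linearity: E[X] = C(224, 3)·p³ ≈ 1848224 · 1.0204082e-02 ≈ 18859.42857.
Since α = 2/3 < 1, p = c/n^{2/3} ≫ 1/n is above the triangle threshold p ~ 1/n. Asymptotically E[X] ~ (c³/6)·n^{3(1−α)} = (8³/6)·n^{1} → ∞; triangles are abundant w.h.p.

E[X] ≈ 18859.42857; in regime p = Θ(1/n^{2/3}) E[X] diverges (above the triangle threshold p ~ 1/n).


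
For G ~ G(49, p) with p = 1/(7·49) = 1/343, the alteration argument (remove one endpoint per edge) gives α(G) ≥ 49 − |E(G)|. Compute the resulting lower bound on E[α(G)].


E[|E(G)|] = C(49, 2)·p = 1176 · (1/343) = 24/7.
E[α(G)] ≥ n − E[|E(G)|] = 49 − 24/7 = 319/7.
Numerically: ≈ 45.57143.
(This is only a lower bound; the true E[α(G)] may be larger.)

E[α(G)] ≥ 319/7 ≈ 45.57143.


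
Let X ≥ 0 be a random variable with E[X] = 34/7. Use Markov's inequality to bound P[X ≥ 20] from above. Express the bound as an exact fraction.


μ = E[X] = 34/7, a = 20.
Markov: P[X ≥ 20] ≤ μ/a = (34/7)/20 = 17/70.
Numerically: ≈ 0.2429.
(Since a = 20 > μ = 4.8571, the bound 17/70 is < 1 and informative.)

P[X ≥ 20] ≤ 17/70 ≈ 0.2429.


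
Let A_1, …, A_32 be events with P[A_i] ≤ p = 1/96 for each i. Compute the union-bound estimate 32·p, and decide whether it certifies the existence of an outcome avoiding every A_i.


Union bound: P[∪_{i=1}^{32} A_i] ≤ Σ_i P[A_i] ≤ 32·p = 32·(1/96) = 1/3.
Numerically: 1/3 ≈ 0.333333.
Is 1/3 < 1? YES.
Since P[∪ A_i] ≤ 1/3 < 1, the complement has P[∩ A_i^c] ≥ 1 − 1/3 = 2/3 > 0, so some outcome avoids every A_i.

32·p = 1/3 ≈ 0.333333; existence CERTIFIED by the union bound.


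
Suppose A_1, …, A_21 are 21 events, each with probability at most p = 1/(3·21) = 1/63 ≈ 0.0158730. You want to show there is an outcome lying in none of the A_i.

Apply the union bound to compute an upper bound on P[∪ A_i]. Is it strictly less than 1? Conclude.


Union bound: P[∪_{i=1}^{21} A_i] ≤ Σ_i P[A_i] ≤ 21·p = 21·(1/63) = 1/3.
Numerically: 1/3 ≈ 0.3333333.
Is 1/3 < 1? YES.
Since P[∪ A_i] ≤ 1/3 < 1, the complement has P[∩ A_i^c] ≥ 1 − 1/3 = 2/3 > 0, so some outcome avoids every A_i.

21·p = 1/3 ≈ 0.3333333; existence CERTIFIED by the union bound.


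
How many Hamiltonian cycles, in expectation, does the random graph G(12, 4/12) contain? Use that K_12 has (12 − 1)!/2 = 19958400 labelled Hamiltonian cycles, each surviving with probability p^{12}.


K_12 has (12 − 1)!/2 = 19958400 labelled Hamiltonian cycles.
For each such Hamiltonian cycle H, let X_H = 1 if all 12 edges of H are present in G. Then P[X_H = 1] = p^{12} = (1/3)^{12} = 1/531441.
By linearity of expectation: E[X] = Σ_H E[X_H] = 19958400 · p^{12} = 19958400 · 1/531441 = 246400/6561.
Numerically: E[X] ≈ 37.555.

E[X] = 19958400 · (1/3)^{12} = 246400/6561 ≈ 37.555.


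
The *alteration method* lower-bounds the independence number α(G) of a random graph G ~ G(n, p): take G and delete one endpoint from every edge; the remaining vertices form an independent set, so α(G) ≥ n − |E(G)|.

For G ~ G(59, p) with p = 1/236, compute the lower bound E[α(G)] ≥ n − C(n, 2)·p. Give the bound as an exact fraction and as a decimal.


E[|E(G)|] = C(59, 2)·p = 1711 · (1/236) = 29/4.
E[α(G)] ≥ n − E[|E(G)|] = 59 − 29/4 = 207/4.
Numerically: ≈ 51.750000.
(This is only a lower bound; the true E[α(G)] may be larger.)

E[α(G)] ≥ 207/4 ≈ 51.750000.


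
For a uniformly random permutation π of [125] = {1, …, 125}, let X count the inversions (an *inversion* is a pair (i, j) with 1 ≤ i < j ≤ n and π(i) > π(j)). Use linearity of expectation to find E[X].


Write X = Σ X_I over the C(125, 2) = 7750 pairs i < j, with X_I the indicator of one inversion.
There are 7750 indicators.
For each fixed pair i < j, the values π(i) and π(j) are two distinct elements of {1, …, 125} in uniformly random order; by symmetry P[π(i) > π(j)] = 1/2.
By linearity: E[X] = 7750 · (1/2) = C(125, 2) · (1/2) = 7750/2 = 3875 ≈ 3875.00000.

E[X] = 3875 = 3875.00000.


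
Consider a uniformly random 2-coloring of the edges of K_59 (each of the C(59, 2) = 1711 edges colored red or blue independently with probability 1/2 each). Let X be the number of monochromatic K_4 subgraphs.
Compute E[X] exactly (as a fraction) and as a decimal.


Let X = Σ_S X_S over the C(59, 4) = 455126 subsets S of size 4, where X_S = 1 if the K_4 on S is monochromatic.
For a fixed S, the K_4 on S has C(4, 2) = 6 edges. P[all 6 edges red] = (1/2)^6, and likewise for blue, so P[monochromatic] = 2·(1/2)^6 = 2^{1 − 6} = 1/32.
By linearity of expectation: E[X] = C(59, 4) · 2^{1 − 6} = 455126 · 1/32 = 227563/16.
Numerically: E[X] ≈ 14222.68750.

E[X] = C(59,4)·2^(1−C(4,2)) = 227563/16 ≈ 14222.68750.


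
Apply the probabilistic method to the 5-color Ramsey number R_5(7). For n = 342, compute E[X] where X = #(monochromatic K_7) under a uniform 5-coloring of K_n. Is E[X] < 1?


E[X] = C(342, 7) · 5^{1 − 21} = 102073837467888 · 5^{−20} = 102073837467888/95367431640625.
As a reduced fraction: E[X] = 102073837467888/95367431640625 ≈ 1.070.
Is E[X] < 1? NO.
Since E[X] ≥ 1, the first-moment bound is inconclusive at n = 342; it does NOT by itself certify R_5(7) > 342.

E[X] = 102073837467888/95367431640625 ≈ 1.070; E[X] ≥ 1; first-moment method inconclusive here.


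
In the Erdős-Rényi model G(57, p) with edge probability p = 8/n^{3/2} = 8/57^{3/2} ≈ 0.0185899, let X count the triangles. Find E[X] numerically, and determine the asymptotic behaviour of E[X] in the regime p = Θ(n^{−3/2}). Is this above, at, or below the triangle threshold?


Number of potential triangles: C(57, 3) = 29260.
Each occurs with probability p³ ≈ (0.0185899)³ ≈ 6.42440794e-06.
By linearity: E[X] = C(57, 3)·p³ ≈ 29260 · 6.42440794e-06 ≈ 0.187978.
Since α = 3/2 > 1, p = c/n^{3/2} = o(1/n) is below the triangle threshold p ~ 1/n. Asymptotically E[X] ~ (c³/6)·n^{3(1−α)} = (8³/6)·n^{-1.5} → 0, so by Markov's inequality G has no triangles w.h.p.

E[X] ≈ 0.187978; in regime p = Θ(1/n^{3/2}) E[X] tends to 0 (below the triangle threshold p ~ 1/n).


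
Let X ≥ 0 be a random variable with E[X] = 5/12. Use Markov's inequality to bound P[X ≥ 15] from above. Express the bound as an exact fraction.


μ = E[X] = 5/12, a = 15.
Markov: P[X ≥ 15] ≤ μ/a = (5/12)/15 = 1/36.
Numerically: ≈ 0.0278.
(Since a = 15 > μ = 0.4167, the bound 1/36 is < 1 and informative.)

P[X ≥ 15] ≤ 1/36 ≈ 0.0278.


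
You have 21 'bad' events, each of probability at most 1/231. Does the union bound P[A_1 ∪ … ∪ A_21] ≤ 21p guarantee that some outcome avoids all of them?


Union bound: P[∪_{i=1}^{21} A_i] ≤ Σ_i P[A_i] ≤ 21·p = 21·(1/231) = 1/11.
Numerically: 1/11 ≈ 0.0909.
Is 1/11 < 1? YES.
Since P[∪ A_i] ≤ 1/11 < 1, the complement has P[∩ A_i^c] ≥ 1 − 1/11 = 10/11 > 0, so some outcome avoids every A_i.

21·p = 1/11 ≈ 0.0909; existence CERTIFIED by the union bound.


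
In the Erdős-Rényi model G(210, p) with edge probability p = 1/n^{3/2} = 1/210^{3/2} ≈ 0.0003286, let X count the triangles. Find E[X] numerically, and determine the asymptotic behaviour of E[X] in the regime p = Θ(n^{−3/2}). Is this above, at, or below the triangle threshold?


Number of potential triangles: C(210, 3) = 1521520.
Each occurs with probability p³ ≈ (0.0003286)³ ≈ 3.5482415e-11.
By linearity: E[X] = C(210, 3)·p³ ≈ 1521520 · 3.5482415e-11 ≈ 0.00005.
Since α = 3/2 > 1, p = c/n^{3/2} = o(1/n) is below the triangle threshold p ~ 1/n. Asymptotically E[X] ~ (c³/6)·n^{3(1−α)} = (1³/6)·n^{-1.5} → 0, so by Markov's inequality G has no triangles w.h.p.

E[X] ≈ 0.00005; in regime p = Θ(1/n^{3/2}) E[X] tends to 0 (below the triangle threshold p ~ 1/n).


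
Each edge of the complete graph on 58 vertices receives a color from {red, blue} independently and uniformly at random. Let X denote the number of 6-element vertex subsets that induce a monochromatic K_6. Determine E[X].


Let X = Σ_S X_S over the C(58, 6) = 40475358 subsets S of size 6, where X_S = 1 if the K_6 on S is monochromatic.
For a fixed S, the K_6 on S has C(6, 2) = 15 edges. P[all 15 edges red] = (1/2)^15, and likewise for blue, so P[monochromatic] = 2·(1/2)^15 = 2^{1 − 15} = 1/16384.
By linearity: E[X] = C(58, 6) · 2^{1 − 15} = 40475358 · 1/16384 = 20237679/8192.
Numerically: E[X] ≈ 2470.41980.

E[X] = C(58,6)·2^(1−C(6,2)) = 20237679/8192 ≈ 2470.41980.


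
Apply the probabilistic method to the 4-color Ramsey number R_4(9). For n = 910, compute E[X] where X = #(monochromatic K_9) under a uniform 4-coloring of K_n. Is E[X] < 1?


E[X] = C(910, 9) · 4^{1 − 36} = 1133378248346922788210 · 4^{−35} = 1133378248346922788210/1180591620717411303424.
As a reduced fraction: E[X] = 566689124173461394105/590295810358705651712 ≈ 0.960009.
Is E[X] < 1? YES.
Since E[X] < 1, there exists a 4-coloring of K_{910} with no monochromatic K_9; hence R_4(9) > 910.

E[X] = 566689124173461394105/590295810358705651712 ≈ 0.960009; E[X] < 1, so R_4(9) > 910.


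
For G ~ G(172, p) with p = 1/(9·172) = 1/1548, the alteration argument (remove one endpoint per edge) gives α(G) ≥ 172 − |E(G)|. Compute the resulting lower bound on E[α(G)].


E[|E(G)|] = C(172, 2)·p = 14706 · (1/1548) = 19/2.
E[α(G)] ≥ n − E[|E(G)|] = 172 − 19/2 = 325/2.
Numerically: ≈ 162.500000.
(This is only a lower bound; the true E[α(G)] may be larger.)

E[α(G)] ≥ 325/2 ≈ 162.500000.


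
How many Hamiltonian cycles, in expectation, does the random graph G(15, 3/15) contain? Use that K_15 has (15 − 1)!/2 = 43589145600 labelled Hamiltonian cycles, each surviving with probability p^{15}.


K_15 has (15 − 1)!/2 = 43589145600 labelled Hamiltonian cycles.
For each such Hamiltonian cycle H, let X_H = 1 if all 15 edges of H are present in G. Then P[X_H = 1] = p^{15} = (1/5)^{15} = 1/30517578125.
Summing the indicators: E[X] = Σ_H E[X_H] = 43589145600 · p^{15} = 43589145600 · 1/30517578125 = 1743565824/1220703125.
Numerically: E[X] ≈ 1.42833.

E[X] = 43589145600 · (1/5)^{15} = 1743565824/1220703125 ≈ 1.42833.


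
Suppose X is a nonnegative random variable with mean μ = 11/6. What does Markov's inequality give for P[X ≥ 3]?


μ = E[X] = 11/6, a = 3.
Markov: P[X ≥ 3] ≤ μ/a = (11/6)/3 = 11/18.
Numerically: ≈ 0.6111.
(Since a = 3 > μ = 1.8333, the bound 11/18 is < 1 and informative.)

P[X ≥ 3] ≤ 11/18 ≈ 0.6111.


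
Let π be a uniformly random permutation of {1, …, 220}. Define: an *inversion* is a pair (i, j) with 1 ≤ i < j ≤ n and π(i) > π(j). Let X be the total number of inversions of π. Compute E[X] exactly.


Write X = Σ X_I over the C(220, 2) = 24090 pairs i < j, with X_I the indicator of one inversion.
There are 24090 indicators.
For each fixed pair i < j, the values π(i) and π(j) are two distinct elements of {1, …, 220} in uniformly random order; by symmetry P[π(i) > π(j)] = 1/2.
By linearity: E[X] = 24090 · (1/2) = C(220, 2) · (1/2) = 24090/2 = 12045 ≈ 12045.00000.

E[X] = 12045 = 12045.00000.


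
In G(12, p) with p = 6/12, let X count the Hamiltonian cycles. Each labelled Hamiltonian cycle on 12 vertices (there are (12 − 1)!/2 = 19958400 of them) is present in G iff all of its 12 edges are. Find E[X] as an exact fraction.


K_12 has (12 − 1)!/2 = 19958400 labelled Hamiltonian cycles.
For each such Hamiltonian cycle H, let X_H = 1 if all 12 edges of H are present in G. Then P[X_H = 1] = p^{12} = (1/2)^{12} = 1/4096.
By linearity: E[X] = Σ_H E[X_H] = 19958400 · p^{12} = 19958400 · 1/4096 = 155925/32.
Numerically: E[X] ≈ 4872.66.

E[X] = 19958400 · (1/2)^{12} = 155925/32 ≈ 4872.66.


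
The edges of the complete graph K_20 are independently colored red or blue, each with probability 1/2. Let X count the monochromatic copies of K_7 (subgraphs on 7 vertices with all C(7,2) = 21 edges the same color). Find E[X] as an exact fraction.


Let X = Σ_S X_S over the C(20, 7) = 77520 subsets S of size 7, where X_S = 1 if the K_7 on S is monochromatic.
For a fixed S, the K_7 on S has C(7, 2) = 21 edges. P[all 21 edges red] = (1/2)^21, and likewise for blue, so P[monochromatic] = 2·(1/2)^21 = 2^{1 − 21} = 1/1048576.
Summing: E[X] = C(20, 7) · 2^{1 − 21} = 77520 · 1/1048576 = 4845/65536.
Numerically: E[X] ≈ 0.073929.

E[X] = C(20,7)·2^(1−C(7,2)) = 4845/65536 ≈ 0.073929.


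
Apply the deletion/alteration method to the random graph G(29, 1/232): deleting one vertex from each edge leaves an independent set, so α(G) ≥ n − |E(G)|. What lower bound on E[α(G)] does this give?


E[|E(G)|] = C(29, 2)·p = 406 · (1/232) = 7/4.
E[α(G)] ≥ n − E[|E(G)|] = 29 − 7/4 = 109/4.
Numerically: ≈ 27.250.
(This is only a lower bound; the true E[α(G)] may be larger.)

E[α(G)] ≥ 109/4 ≈ 27.250.


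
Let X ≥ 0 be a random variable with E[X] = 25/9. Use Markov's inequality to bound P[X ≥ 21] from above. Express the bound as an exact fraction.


μ = E[X] = 25/9, a = 21.
Markov: P[X ≥ 21] ≤ μ/a = (25/9)/21 = 25/189.
Numerically: ≈ 0.1323.
(Since a = 21 > μ = 2.7778, the bound 25/189 is < 1 and informative.)

P[X ≥ 21] ≤ 25/189 ≈ 0.1323.


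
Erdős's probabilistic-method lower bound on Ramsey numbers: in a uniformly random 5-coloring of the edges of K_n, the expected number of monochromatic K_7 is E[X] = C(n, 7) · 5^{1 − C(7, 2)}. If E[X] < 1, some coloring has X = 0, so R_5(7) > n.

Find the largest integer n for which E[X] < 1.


We need C(n, 7) · 5^{1 − 21} < 1, i.e. C(n, 7) < 5^{21 − 1} = 95367431640625.
Check values of n near the boundary:
  n = 336: C(336, 7) = 90079147136880; 90079147136880 < 95367431640625? YES
  n = 337: C(337, 7) = 91989916924632; 91989916924632 < 95367431640625? YES
  n = 338: C(338, 7) = 93935323022736; 93935323022736 < 95367431640625? YES
  n = 339: C(339, 7) = 95915887062372; 95915887062372 < 95367431640625? NO
  n = 340: C(340, 7) = 97932136940560; 97932136940560 < 95367431640625? NO
The largest n with C(n, 7) < 95367431640625 is n = 338 (where E[X] = 93935323022736/95367431640625 ≈ 0.9850). Hence R_5(7) > 338, i.e. R_5(7) ≥ 339.

Largest n = 338; hence R_5(7) > 338.


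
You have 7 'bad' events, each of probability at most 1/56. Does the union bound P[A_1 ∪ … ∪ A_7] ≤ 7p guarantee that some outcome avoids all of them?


Union bound: P[∪_{i=1}^{7} A_i] ≤ Σ_i P[A_i] ≤ 7·p = 7·(1/56) = 1/8.
Numerically: 1/8 ≈ 0.125.
Is 1/8 < 1? YES.
Since P[∪ A_i] ≤ 1/8 < 1, the complement has P[∩ A_i^c] ≥ 1 − 1/8 = 7/8 > 0, so some outcome avoids every A_i.

7·p = 1/8 ≈ 0.125; existence CERTIFIED by the union bound.


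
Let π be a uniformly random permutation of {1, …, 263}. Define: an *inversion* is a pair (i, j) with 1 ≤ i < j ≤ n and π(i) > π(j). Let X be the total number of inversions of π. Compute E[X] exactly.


Write X = Σ X_I over the C(263, 2) = 34453 pairs i < j, with X_I the indicator of one inversion.
There are 34453 indicators.
For each fixed pair i < j, the values π(i) and π(j) are two distinct elements of {1, …, 263} in uniformly random order; by symmetry P[π(i) > π(j)] = 1/2.
By linearity: E[X] = 34453 · (1/2) = C(263, 2) · (1/2) = 34453/2 = 34453/2 ≈ 17226.500.

E[X] = 34453/2 = 17226.500.


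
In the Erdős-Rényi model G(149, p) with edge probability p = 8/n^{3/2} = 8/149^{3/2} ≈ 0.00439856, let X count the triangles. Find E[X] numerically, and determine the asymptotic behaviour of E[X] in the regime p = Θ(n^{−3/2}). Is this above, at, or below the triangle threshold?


Number of potential triangles: C(149, 3) = 540274.
Each occurs with probability p³ ≈ (0.00439856)³ ≈ 8.51004297e-08.
By linearity: E[X] = C(149, 3)·p³ ≈ 540274 · 8.51004297e-08 ≈ 0.045978.
Since α = 3/2 > 1, p = c/n^{3/2} = o(1/n) is below the triangle threshold p ~ 1/n. Asymptotically E[X] ~ (c³/6)·n^{3(1−α)} = (8³/6)·n^{-1.5} → 0, so by Markov's inequality G has no triangles w.h.p.

E[X] ≈ 0.045978; in regime p = Θ(1/n^{3/2}) E[X] tends to 0 (below the triangle threshold p ~ 1/n).


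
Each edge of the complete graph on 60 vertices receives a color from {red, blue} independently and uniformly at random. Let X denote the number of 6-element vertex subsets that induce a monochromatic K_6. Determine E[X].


Let X = Σ_S X_S over the C(60, 6) = 50063860 subsets S of size 6, where X_S = 1 if the K_6 on S is monochromatic.
For a fixed S, the K_6 on S has C(6, 2) = 15 edges. P[all 15 edges red] = (1/2)^15, and likewise for blue, so P[monochromatic] = 2·(1/2)^15 = 2^{1 − 15} = 1/16384.
Summing: E[X] = C(60, 6) · 2^{1 − 15} = 50063860 · 1/16384 = 12515965/4096.
Numerically: E[X] ≈ 3055.656.

E[X] = C(60,6)·2^(1−C(6,2)) = 12515965/4096 ≈ 3055.656.


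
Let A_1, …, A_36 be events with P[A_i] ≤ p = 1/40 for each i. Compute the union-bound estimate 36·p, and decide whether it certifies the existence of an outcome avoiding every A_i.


Union bound: P[∪_{i=1}^{36} A_i] ≤ Σ_i P[A_i] ≤ 36·p = 36·(1/40) = 9/10.
Numerically: 9/10 ≈ 0.9000000.
Is 9/10 < 1? YES.
Since P[∪ A_i] ≤ 9/10 < 1, the complement has P[∩ A_i^c] ≥ 1 − 9/10 = 1/10 > 0, so some outcome avoids every A_i.

36·p = 9/10 ≈ 0.9000000; existence CERTIFIED by the union bound.


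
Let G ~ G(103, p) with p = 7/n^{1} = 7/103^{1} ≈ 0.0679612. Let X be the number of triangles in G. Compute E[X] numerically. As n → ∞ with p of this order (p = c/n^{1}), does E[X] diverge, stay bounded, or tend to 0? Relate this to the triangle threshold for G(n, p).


Number of potential triangles: C(103, 3) = 176851.
Each occurs with probability p³ ≈ (0.0679612)³ ≈ 3.13893589e-04.
By linearity: E[X] = C(103, 3)·p³ ≈ 176851 · 3.13893589e-04 ≈ 55.512395.
Here α = 1, so p = 7/n is exactly at the triangle threshold p ~ 1/n. Asymptotically E[X] → c³/6 = 7³/6 = 343/6 ≈ 57.166667, a bounded constant. In this regime the triangle count is asymptotically Poisson(c³/6).

E[X] ≈ 55.512395; in regime p = Θ(1/n^{1}) E[X] stays bounded (at the triangle threshold p ~ 1/n).


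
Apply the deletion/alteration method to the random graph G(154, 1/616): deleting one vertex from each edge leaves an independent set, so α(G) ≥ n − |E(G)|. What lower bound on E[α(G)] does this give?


E[|E(G)|] = C(154, 2)·p = 11781 · (1/616) = 153/8.
E[α(G)] ≥ n − E[|E(G)|] = 154 − 153/8 = 1079/8.
Numerically: ≈ 134.875.
(This is only a lower bound; the true E[α(G)] may be larger.)

E[α(G)] ≥ 1079/8 ≈ 134.875.


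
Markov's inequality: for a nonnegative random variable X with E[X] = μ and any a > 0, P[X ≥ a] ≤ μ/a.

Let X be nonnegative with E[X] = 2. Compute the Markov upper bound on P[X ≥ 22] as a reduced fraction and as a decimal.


μ = E[X] = 2, a = 22.
Markov: P[X ≥ 22] ≤ μ/a = (2)/22 = 1/11.
Numerically: ≈ 0.090909.
(Since a = 22 > μ = 2.000000, the bound 1/11 is < 1 and informative.)

P[X ≥ 22] ≤ 1/11 ≈ 0.090909.


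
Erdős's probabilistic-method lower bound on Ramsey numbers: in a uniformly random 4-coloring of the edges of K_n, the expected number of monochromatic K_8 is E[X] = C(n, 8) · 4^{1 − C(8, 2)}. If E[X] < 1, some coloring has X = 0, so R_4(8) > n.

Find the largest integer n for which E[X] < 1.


We need C(n, 8) · 4^{1 − 28} < 1, i.e. C(n, 8) < 4^{28 − 1} = 18014398509481984.
Check values of n near the boundary:
  n = 406: C(406, 8) = 17082453897995850; 17082453897995850 < 18014398509481984? YES
  n = 407: C(407, 8) = 17424959239309050; 17424959239309050 < 18014398509481984? YES
  n = 408: C(408, 8) = 17773458424095231; 17773458424095231 < 18014398509481984? YES
  n = 409: C(409, 8) = 18128041135797879; 18128041135797879 < 18014398509481984? NO
  n = 410: C(410, 8) = 18488798173326195; 18488798173326195 < 18014398509481984? NO
  n = 411: C(411, 8) = 18855821462126715; 18855821462126715 < 18014398509481984? NO
The largest n with C(n, 8) < 18014398509481984 is n = 408 (where E[X] = 17773458424095231/18014398509481984 ≈ 0.9866251). Hence R_4(8) > 408, i.e. R_4(8) ≥ 409.

Largest n = 408; hence R_4(8) > 408.


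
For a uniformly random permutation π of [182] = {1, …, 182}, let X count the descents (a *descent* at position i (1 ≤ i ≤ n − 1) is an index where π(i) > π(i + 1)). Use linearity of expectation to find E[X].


Write X = Σ X_I over i = 1, …, 181, with X_I the indicator of one descent.
There are 181 indicators.
For each fixed i, the pair (π(i), π(i+1)) is a uniformly random ordered pair of distinct values from {1, …, 182}; by symmetry P[π(i) > π(i+1)] = 1/2.
By linearity: E[X] = 181 · (1/2) = (182 − 1) · (1/2) = 181/2 ≈ 90.5000.

E[X] = 181/2 = 90.5000.


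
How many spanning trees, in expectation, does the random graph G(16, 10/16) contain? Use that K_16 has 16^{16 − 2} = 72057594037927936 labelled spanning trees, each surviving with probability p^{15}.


K_16 has 16^{16 − 2} = 72057594037927936 labelled spanning trees.
For each such spanning tree H, let X_H = 1 if all 15 edges of H are present in G. Then P[X_H = 1] = p^{15} = (5/8)^{15} = 30517578125/35184372088832.
Summing the indicators: E[X] = Σ_H E[X_H] = 72057594037927936 · p^{15} = 72057594037927936 · 30517578125/35184372088832 = 62500000000000.
Numerically: E[X] ≈ 6.25e+13.

E[X] = 72057594037927936 · (5/8)^{15} = 62500000000000 ≈ 6.25e+13.


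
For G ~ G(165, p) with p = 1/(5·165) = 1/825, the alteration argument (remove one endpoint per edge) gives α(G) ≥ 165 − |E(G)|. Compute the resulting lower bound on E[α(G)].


E[|E(G)|] = C(165, 2)·p = 13530 · (1/825) = 82/5.
E[α(G)] ≥ n − E[|E(G)|] = 165 − 82/5 = 743/5.
Numerically: ≈ 148.6000.
(This is only a lower bound; the true E[α(G)] may be larger.)

E[α(G)] ≥ 743/5 ≈ 148.6000.


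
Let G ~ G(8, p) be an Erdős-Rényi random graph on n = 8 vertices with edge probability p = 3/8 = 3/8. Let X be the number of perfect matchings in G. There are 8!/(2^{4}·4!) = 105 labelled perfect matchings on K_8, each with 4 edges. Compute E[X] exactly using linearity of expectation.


K_8 has 8!/(2^{4}·4!) = 105 labelled perfect matchings.
For each such perfect matching H, let X_H = 1 if all 4 edges of H are present in G. Then P[X_H = 1] = p^{4} = (3/8)^{4} = 81/4096.
By linearity: E[X] = Σ_H E[X_H] = 105 · p^{4} = 105 · 81/4096 = 8505/4096.
Numerically: E[X] ≈ 2.076.

E[X] = 105 · (3/8)^{4} = 8505/4096 ≈ 2.076.


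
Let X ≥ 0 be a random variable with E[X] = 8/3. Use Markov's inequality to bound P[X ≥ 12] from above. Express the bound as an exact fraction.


μ = E[X] = 8/3, a = 12.
Markov: P[X ≥ 12] ≤ μ/a = (8/3)/12 = 2/9.
Numerically: ≈ 0.22222.
(Since a = 12 > μ = 2.66667, the bound 2/9 is < 1 and informative.)

P[X ≥ 12] ≤ 2/9 ≈ 0.22222.


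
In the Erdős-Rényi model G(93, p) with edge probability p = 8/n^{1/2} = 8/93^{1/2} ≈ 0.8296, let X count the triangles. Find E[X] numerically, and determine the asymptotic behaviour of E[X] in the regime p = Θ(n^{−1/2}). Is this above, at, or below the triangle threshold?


Number of potential triangles: C(93, 3) = 129766.
Each occurs with probability p³ ≈ (0.8296)³ ≈ 5.708809e-01.
By linearity: E[X] = C(93, 3)·p³ ≈ 129766 · 5.708809e-01 ≈ 74080.9352.
Since α = 1/2 < 1, p = c/n^{1/2} ≫ 1/n is above the triangle threshold p ~ 1/n. Asymptotically E[X] ~ (c³/6)·n^{3(1−α)} = (8³/6)·n^{1.5} → ∞; triangles are abundant w.h.p.

E[X] ≈ 74080.9352; in regime p = Θ(1/n^{1/2}) E[X] diverges (above the triangle threshold p ~ 1/n).


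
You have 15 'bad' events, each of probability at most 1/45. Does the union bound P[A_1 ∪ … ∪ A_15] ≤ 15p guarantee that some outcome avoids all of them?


Union bound: P[∪_{i=1}^{15} A_i] ≤ Σ_i P[A_i] ≤ 15·p = 15·(1/45) = 1/3.
Numerically: 1/3 ≈ 0.3333333.
Is 1/3 < 1? YES.
Since P[∪ A_i] ≤ 1/3 < 1, the complement has P[∩ A_i^c] ≥ 1 − 1/3 = 2/3 > 0, so some outcome avoids every A_i.

15·p = 1/3 ≈ 0.3333333; existence CERTIFIED by the union bound.


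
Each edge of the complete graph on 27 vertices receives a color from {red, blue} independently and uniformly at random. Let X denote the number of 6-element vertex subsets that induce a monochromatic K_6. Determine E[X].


Let X = Σ_S X_S over the C(27, 6) = 296010 subsets S of size 6, where X_S = 1 if the K_6 on S is monochromatic.
For a fixed S, the K_6 on S has C(6, 2) = 15 edges. P[all 15 edges red] = (1/2)^15, and likewise for blue, so P[monochromatic] = 2·(1/2)^15 = 2^{1 − 15} = 1/16384.
By linearity: E[X] = C(27, 6) · 2^{1 − 15} = 296010 · 1/16384 = 148005/8192.
Numerically: E[X] ≈ 18.067017.

E[X] = C(27,6)·2^(1−C(6,2)) = 148005/8192 ≈ 18.067017.


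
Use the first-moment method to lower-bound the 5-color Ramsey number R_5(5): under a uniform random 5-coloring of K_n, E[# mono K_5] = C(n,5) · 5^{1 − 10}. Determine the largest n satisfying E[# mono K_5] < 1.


We need C(n, 5) · 5^{1 − 10} < 1, i.e. C(n, 5) < 5^{10 − 1} = 1953125.
Check values of n near the boundary:
  n = 47: C(47, 5) = 1533939; 1533939 < 1953125? YES
  n = 48: C(48, 5) = 1712304; 1712304 < 1953125? YES
  n = 49: C(49, 5) = 1906884; 1906884 < 1953125? YES
  n = 50: C(50, 5) = 2118760; 2118760 < 1953125? NO
The largest n with C(n, 5) < 1953125 is n = 49 (where E[X] = 1906884/1953125 ≈ 0.976). Hence R_5(5) > 49, i.e. R_5(5) ≥ 50.

Largest n = 49; hence R_5(5) > 49.
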